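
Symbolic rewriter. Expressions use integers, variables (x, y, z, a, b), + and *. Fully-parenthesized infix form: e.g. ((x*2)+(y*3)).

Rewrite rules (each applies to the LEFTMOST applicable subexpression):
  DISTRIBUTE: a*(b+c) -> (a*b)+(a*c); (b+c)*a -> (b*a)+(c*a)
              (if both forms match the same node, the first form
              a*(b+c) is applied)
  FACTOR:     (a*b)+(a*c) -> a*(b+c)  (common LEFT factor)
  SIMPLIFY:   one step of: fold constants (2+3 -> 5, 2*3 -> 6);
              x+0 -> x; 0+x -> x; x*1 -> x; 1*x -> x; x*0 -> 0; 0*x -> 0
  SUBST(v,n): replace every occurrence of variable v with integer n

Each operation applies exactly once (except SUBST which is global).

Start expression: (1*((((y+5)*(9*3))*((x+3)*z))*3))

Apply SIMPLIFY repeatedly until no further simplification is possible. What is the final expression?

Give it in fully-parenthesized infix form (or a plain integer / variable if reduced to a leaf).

Start: (1*((((y+5)*(9*3))*((x+3)*z))*3))
Step 1: at root: (1*((((y+5)*(9*3))*((x+3)*z))*3)) -> ((((y+5)*(9*3))*((x+3)*z))*3); overall: (1*((((y+5)*(9*3))*((x+3)*z))*3)) -> ((((y+5)*(9*3))*((x+3)*z))*3)
Step 2: at LLR: (9*3) -> 27; overall: ((((y+5)*(9*3))*((x+3)*z))*3) -> ((((y+5)*27)*((x+3)*z))*3)
Fixed point: ((((y+5)*27)*((x+3)*z))*3)

Answer: ((((y+5)*27)*((x+3)*z))*3)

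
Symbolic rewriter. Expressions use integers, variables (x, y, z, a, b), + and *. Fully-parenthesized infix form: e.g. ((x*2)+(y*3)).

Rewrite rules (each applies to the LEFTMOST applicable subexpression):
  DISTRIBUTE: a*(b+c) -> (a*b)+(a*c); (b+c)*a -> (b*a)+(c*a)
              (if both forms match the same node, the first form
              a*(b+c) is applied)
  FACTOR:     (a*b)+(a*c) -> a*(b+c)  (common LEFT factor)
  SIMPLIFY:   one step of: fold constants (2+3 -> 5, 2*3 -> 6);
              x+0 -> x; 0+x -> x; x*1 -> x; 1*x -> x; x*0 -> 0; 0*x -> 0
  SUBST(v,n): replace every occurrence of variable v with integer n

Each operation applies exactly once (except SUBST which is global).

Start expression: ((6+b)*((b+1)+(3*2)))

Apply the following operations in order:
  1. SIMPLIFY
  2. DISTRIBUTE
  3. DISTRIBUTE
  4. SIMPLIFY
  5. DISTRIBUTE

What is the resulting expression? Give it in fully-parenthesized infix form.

Start: ((6+b)*((b+1)+(3*2)))
Apply SIMPLIFY at RR (target: (3*2)): ((6+b)*((b+1)+(3*2))) -> ((6+b)*((b+1)+6))
Apply DISTRIBUTE at root (target: ((6+b)*((b+1)+6))): ((6+b)*((b+1)+6)) -> (((6+b)*(b+1))+((6+b)*6))
Apply DISTRIBUTE at L (target: ((6+b)*(b+1))): (((6+b)*(b+1))+((6+b)*6)) -> ((((6+b)*b)+((6+b)*1))+((6+b)*6))
Apply SIMPLIFY at LR (target: ((6+b)*1)): ((((6+b)*b)+((6+b)*1))+((6+b)*6)) -> ((((6+b)*b)+(6+b))+((6+b)*6))
Apply DISTRIBUTE at LL (target: ((6+b)*b)): ((((6+b)*b)+(6+b))+((6+b)*6)) -> ((((6*b)+(b*b))+(6+b))+((6+b)*6))

Answer: ((((6*b)+(b*b))+(6+b))+((6+b)*6))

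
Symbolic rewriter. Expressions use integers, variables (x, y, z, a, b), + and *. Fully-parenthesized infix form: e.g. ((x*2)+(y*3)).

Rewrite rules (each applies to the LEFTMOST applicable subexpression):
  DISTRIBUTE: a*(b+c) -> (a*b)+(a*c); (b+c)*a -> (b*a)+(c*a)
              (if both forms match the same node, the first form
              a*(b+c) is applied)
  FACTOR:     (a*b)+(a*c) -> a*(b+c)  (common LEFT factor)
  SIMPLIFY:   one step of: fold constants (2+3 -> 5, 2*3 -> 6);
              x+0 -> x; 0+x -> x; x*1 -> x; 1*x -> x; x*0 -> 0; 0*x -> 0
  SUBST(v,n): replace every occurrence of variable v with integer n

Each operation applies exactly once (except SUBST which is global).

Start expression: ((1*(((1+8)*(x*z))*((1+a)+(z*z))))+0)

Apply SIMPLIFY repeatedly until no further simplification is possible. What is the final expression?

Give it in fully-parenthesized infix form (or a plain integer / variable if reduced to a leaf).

Start: ((1*(((1+8)*(x*z))*((1+a)+(z*z))))+0)
Step 1: at root: ((1*(((1+8)*(x*z))*((1+a)+(z*z))))+0) -> (1*(((1+8)*(x*z))*((1+a)+(z*z)))); overall: ((1*(((1+8)*(x*z))*((1+a)+(z*z))))+0) -> (1*(((1+8)*(x*z))*((1+a)+(z*z))))
Step 2: at root: (1*(((1+8)*(x*z))*((1+a)+(z*z)))) -> (((1+8)*(x*z))*((1+a)+(z*z))); overall: (1*(((1+8)*(x*z))*((1+a)+(z*z)))) -> (((1+8)*(x*z))*((1+a)+(z*z)))
Step 3: at LL: (1+8) -> 9; overall: (((1+8)*(x*z))*((1+a)+(z*z))) -> ((9*(x*z))*((1+a)+(z*z)))
Fixed point: ((9*(x*z))*((1+a)+(z*z)))

Answer: ((9*(x*z))*((1+a)+(z*z)))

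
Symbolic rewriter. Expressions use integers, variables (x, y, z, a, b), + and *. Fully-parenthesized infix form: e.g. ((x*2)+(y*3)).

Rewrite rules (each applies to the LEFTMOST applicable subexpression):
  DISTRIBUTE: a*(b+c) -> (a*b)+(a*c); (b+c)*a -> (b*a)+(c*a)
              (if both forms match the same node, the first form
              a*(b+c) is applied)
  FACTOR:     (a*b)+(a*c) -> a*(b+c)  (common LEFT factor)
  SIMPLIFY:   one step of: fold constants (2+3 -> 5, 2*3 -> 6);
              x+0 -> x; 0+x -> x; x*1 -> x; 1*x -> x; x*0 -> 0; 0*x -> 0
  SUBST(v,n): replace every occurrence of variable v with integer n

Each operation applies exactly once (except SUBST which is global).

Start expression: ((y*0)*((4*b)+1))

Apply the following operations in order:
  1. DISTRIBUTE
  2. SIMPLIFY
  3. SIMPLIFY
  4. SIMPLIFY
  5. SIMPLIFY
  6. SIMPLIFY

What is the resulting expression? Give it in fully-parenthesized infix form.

Start: ((y*0)*((4*b)+1))
Apply DISTRIBUTE at root (target: ((y*0)*((4*b)+1))): ((y*0)*((4*b)+1)) -> (((y*0)*(4*b))+((y*0)*1))
Apply SIMPLIFY at LL (target: (y*0)): (((y*0)*(4*b))+((y*0)*1)) -> ((0*(4*b))+((y*0)*1))
Apply SIMPLIFY at L (target: (0*(4*b))): ((0*(4*b))+((y*0)*1)) -> (0+((y*0)*1))
Apply SIMPLIFY at root (target: (0+((y*0)*1))): (0+((y*0)*1)) -> ((y*0)*1)
Apply SIMPLIFY at root (target: ((y*0)*1)): ((y*0)*1) -> (y*0)
Apply SIMPLIFY at root (target: (y*0)): (y*0) -> 0

Answer: 0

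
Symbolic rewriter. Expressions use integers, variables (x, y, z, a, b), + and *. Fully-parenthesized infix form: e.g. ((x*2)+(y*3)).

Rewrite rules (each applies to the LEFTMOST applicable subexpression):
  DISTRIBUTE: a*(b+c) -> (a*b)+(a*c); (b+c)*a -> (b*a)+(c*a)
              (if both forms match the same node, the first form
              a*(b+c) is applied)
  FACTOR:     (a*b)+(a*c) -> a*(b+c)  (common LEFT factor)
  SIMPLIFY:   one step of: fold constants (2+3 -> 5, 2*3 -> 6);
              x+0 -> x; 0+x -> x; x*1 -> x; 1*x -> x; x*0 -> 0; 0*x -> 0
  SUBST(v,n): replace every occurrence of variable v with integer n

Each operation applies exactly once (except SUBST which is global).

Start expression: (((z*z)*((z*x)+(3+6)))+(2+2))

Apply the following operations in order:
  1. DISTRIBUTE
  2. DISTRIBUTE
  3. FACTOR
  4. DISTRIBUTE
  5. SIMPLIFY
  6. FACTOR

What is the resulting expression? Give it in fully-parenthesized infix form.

Answer: ((((z*z)*(z*x))+((z*z)*(3+6)))+4)

Derivation:
Start: (((z*z)*((z*x)+(3+6)))+(2+2))
Apply DISTRIBUTE at L (target: ((z*z)*((z*x)+(3+6)))): (((z*z)*((z*x)+(3+6)))+(2+2)) -> ((((z*z)*(z*x))+((z*z)*(3+6)))+(2+2))
Apply DISTRIBUTE at LR (target: ((z*z)*(3+6))): ((((z*z)*(z*x))+((z*z)*(3+6)))+(2+2)) -> ((((z*z)*(z*x))+(((z*z)*3)+((z*z)*6)))+(2+2))
Apply FACTOR at LR (target: (((z*z)*3)+((z*z)*6))): ((((z*z)*(z*x))+(((z*z)*3)+((z*z)*6)))+(2+2)) -> ((((z*z)*(z*x))+((z*z)*(3+6)))+(2+2))
Apply DISTRIBUTE at LR (target: ((z*z)*(3+6))): ((((z*z)*(z*x))+((z*z)*(3+6)))+(2+2)) -> ((((z*z)*(z*x))+(((z*z)*3)+((z*z)*6)))+(2+2))
Apply SIMPLIFY at R (target: (2+2)): ((((z*z)*(z*x))+(((z*z)*3)+((z*z)*6)))+(2+2)) -> ((((z*z)*(z*x))+(((z*z)*3)+((z*z)*6)))+4)
Apply FACTOR at LR (target: (((z*z)*3)+((z*z)*6))): ((((z*z)*(z*x))+(((z*z)*3)+((z*z)*6)))+4) -> ((((z*z)*(z*x))+((z*z)*(3+6)))+4)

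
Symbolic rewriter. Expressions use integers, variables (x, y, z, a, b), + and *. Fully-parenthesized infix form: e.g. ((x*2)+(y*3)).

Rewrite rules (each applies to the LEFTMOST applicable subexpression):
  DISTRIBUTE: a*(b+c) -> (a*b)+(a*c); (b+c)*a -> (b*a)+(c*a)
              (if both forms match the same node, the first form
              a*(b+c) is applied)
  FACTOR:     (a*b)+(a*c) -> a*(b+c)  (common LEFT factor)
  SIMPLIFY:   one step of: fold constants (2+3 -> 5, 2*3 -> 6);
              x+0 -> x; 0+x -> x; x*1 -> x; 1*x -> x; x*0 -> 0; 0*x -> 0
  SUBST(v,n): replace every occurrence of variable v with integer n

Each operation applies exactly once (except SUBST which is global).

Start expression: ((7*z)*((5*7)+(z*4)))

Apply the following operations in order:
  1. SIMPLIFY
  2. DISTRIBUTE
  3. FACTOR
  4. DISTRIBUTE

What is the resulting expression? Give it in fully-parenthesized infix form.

Answer: (((7*z)*35)+((7*z)*(z*4)))

Derivation:
Start: ((7*z)*((5*7)+(z*4)))
Apply SIMPLIFY at RL (target: (5*7)): ((7*z)*((5*7)+(z*4))) -> ((7*z)*(35+(z*4)))
Apply DISTRIBUTE at root (target: ((7*z)*(35+(z*4)))): ((7*z)*(35+(z*4))) -> (((7*z)*35)+((7*z)*(z*4)))
Apply FACTOR at root (target: (((7*z)*35)+((7*z)*(z*4)))): (((7*z)*35)+((7*z)*(z*4))) -> ((7*z)*(35+(z*4)))
Apply DISTRIBUTE at root (target: ((7*z)*(35+(z*4)))): ((7*z)*(35+(z*4))) -> (((7*z)*35)+((7*z)*(z*4)))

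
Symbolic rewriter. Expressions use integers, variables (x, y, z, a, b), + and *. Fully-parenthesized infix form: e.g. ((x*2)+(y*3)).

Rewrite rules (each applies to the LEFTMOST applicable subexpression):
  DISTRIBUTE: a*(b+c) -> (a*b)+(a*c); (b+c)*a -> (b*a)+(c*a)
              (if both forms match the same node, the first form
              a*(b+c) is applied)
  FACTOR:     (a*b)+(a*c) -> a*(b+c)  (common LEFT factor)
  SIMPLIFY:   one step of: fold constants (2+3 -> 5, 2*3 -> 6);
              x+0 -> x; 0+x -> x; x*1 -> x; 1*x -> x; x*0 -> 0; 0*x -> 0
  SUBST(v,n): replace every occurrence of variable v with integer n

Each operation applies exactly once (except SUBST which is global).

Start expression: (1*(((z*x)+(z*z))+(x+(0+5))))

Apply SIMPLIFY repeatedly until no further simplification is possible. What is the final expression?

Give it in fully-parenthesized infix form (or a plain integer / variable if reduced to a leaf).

Start: (1*(((z*x)+(z*z))+(x+(0+5))))
Step 1: at root: (1*(((z*x)+(z*z))+(x+(0+5)))) -> (((z*x)+(z*z))+(x+(0+5))); overall: (1*(((z*x)+(z*z))+(x+(0+5)))) -> (((z*x)+(z*z))+(x+(0+5)))
Step 2: at RR: (0+5) -> 5; overall: (((z*x)+(z*z))+(x+(0+5))) -> (((z*x)+(z*z))+(x+5))
Fixed point: (((z*x)+(z*z))+(x+5))

Answer: (((z*x)+(z*z))+(x+5))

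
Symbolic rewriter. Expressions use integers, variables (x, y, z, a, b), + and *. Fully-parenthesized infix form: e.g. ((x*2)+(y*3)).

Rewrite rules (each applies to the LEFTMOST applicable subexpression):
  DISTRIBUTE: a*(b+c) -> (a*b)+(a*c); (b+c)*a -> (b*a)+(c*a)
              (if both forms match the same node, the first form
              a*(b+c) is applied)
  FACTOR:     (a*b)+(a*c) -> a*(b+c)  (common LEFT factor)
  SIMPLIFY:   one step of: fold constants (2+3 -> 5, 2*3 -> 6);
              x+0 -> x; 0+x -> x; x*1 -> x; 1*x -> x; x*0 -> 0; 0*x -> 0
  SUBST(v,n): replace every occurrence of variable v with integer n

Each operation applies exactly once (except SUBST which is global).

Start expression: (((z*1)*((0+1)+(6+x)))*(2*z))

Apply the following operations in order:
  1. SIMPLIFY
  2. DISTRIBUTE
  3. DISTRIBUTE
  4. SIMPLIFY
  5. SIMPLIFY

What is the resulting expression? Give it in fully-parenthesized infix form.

Answer: ((z*(2*z))+((z*(6+x))*(2*z)))

Derivation:
Start: (((z*1)*((0+1)+(6+x)))*(2*z))
Apply SIMPLIFY at LL (target: (z*1)): (((z*1)*((0+1)+(6+x)))*(2*z)) -> ((z*((0+1)+(6+x)))*(2*z))
Apply DISTRIBUTE at L (target: (z*((0+1)+(6+x)))): ((z*((0+1)+(6+x)))*(2*z)) -> (((z*(0+1))+(z*(6+x)))*(2*z))
Apply DISTRIBUTE at root (target: (((z*(0+1))+(z*(6+x)))*(2*z))): (((z*(0+1))+(z*(6+x)))*(2*z)) -> (((z*(0+1))*(2*z))+((z*(6+x))*(2*z)))
Apply SIMPLIFY at LLR (target: (0+1)): (((z*(0+1))*(2*z))+((z*(6+x))*(2*z))) -> (((z*1)*(2*z))+((z*(6+x))*(2*z)))
Apply SIMPLIFY at LL (target: (z*1)): (((z*1)*(2*z))+((z*(6+x))*(2*z))) -> ((z*(2*z))+((z*(6+x))*(2*z)))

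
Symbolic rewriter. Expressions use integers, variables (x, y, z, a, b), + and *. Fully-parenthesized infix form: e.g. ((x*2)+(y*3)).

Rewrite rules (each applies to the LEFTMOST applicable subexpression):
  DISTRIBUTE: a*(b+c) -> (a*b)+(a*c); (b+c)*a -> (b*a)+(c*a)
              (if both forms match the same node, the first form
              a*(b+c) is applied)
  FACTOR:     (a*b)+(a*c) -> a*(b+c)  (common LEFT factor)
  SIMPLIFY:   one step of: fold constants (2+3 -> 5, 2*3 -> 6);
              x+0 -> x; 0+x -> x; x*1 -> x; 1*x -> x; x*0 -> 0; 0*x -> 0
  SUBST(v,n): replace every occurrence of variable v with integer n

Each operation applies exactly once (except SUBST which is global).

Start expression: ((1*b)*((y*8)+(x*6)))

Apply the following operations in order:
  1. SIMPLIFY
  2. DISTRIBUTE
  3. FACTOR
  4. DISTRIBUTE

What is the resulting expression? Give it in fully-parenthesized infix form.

Answer: ((b*(y*8))+(b*(x*6)))

Derivation:
Start: ((1*b)*((y*8)+(x*6)))
Apply SIMPLIFY at L (target: (1*b)): ((1*b)*((y*8)+(x*6))) -> (b*((y*8)+(x*6)))
Apply DISTRIBUTE at root (target: (b*((y*8)+(x*6)))): (b*((y*8)+(x*6))) -> ((b*(y*8))+(b*(x*6)))
Apply FACTOR at root (target: ((b*(y*8))+(b*(x*6)))): ((b*(y*8))+(b*(x*6))) -> (b*((y*8)+(x*6)))
Apply DISTRIBUTE at root (target: (b*((y*8)+(x*6)))): (b*((y*8)+(x*6))) -> ((b*(y*8))+(b*(x*6)))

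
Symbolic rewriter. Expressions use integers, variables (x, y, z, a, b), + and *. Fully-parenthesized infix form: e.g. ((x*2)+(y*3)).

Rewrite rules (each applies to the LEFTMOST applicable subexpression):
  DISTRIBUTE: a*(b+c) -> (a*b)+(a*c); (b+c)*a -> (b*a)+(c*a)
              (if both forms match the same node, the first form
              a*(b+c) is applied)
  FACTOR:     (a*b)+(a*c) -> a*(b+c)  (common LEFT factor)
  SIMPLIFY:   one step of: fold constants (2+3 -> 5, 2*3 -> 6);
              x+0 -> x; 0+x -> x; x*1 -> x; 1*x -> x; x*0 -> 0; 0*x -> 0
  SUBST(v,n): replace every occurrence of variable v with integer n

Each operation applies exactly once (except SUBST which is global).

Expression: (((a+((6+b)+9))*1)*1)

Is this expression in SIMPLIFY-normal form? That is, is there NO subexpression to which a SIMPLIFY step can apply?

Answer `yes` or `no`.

Expression: (((a+((6+b)+9))*1)*1)
Scanning for simplifiable subexpressions (pre-order)...
  at root: (((a+((6+b)+9))*1)*1) (SIMPLIFIABLE)
  at L: ((a+((6+b)+9))*1) (SIMPLIFIABLE)
  at LL: (a+((6+b)+9)) (not simplifiable)
  at LLR: ((6+b)+9) (not simplifiable)
  at LLRL: (6+b) (not simplifiable)
Found simplifiable subexpr at path root: (((a+((6+b)+9))*1)*1)
One SIMPLIFY step would give: ((a+((6+b)+9))*1)
-> NOT in normal form.

Answer: no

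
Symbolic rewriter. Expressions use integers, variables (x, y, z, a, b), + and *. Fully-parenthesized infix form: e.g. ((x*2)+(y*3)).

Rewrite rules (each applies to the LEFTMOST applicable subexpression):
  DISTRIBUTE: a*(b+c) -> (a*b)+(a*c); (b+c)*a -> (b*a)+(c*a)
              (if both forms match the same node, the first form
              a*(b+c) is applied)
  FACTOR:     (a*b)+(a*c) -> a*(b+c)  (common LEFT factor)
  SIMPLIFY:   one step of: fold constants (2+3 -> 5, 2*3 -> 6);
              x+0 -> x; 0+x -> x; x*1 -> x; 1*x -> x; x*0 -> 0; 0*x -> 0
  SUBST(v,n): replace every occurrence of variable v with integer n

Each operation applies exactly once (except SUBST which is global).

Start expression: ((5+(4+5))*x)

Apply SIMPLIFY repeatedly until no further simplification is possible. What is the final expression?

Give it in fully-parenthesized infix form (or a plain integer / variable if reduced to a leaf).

Start: ((5+(4+5))*x)
Step 1: at LR: (4+5) -> 9; overall: ((5+(4+5))*x) -> ((5+9)*x)
Step 2: at L: (5+9) -> 14; overall: ((5+9)*x) -> (14*x)
Fixed point: (14*x)

Answer: (14*x)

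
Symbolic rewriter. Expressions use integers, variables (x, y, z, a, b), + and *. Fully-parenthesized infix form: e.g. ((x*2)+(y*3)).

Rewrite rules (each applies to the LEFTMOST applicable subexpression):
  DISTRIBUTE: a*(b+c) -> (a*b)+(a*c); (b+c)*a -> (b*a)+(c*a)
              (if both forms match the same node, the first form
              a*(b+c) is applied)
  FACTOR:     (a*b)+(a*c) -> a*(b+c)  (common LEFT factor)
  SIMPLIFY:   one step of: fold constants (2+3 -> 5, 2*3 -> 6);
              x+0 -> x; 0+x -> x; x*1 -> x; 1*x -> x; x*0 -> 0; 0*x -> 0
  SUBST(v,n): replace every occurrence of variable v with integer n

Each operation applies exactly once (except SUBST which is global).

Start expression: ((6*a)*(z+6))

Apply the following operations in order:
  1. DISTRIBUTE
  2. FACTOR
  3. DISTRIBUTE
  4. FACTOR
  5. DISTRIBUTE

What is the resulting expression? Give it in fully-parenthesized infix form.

Start: ((6*a)*(z+6))
Apply DISTRIBUTE at root (target: ((6*a)*(z+6))): ((6*a)*(z+6)) -> (((6*a)*z)+((6*a)*6))
Apply FACTOR at root (target: (((6*a)*z)+((6*a)*6))): (((6*a)*z)+((6*a)*6)) -> ((6*a)*(z+6))
Apply DISTRIBUTE at root (target: ((6*a)*(z+6))): ((6*a)*(z+6)) -> (((6*a)*z)+((6*a)*6))
Apply FACTOR at root (target: (((6*a)*z)+((6*a)*6))): (((6*a)*z)+((6*a)*6)) -> ((6*a)*(z+6))
Apply DISTRIBUTE at root (target: ((6*a)*(z+6))): ((6*a)*(z+6)) -> (((6*a)*z)+((6*a)*6))

Answer: (((6*a)*z)+((6*a)*6))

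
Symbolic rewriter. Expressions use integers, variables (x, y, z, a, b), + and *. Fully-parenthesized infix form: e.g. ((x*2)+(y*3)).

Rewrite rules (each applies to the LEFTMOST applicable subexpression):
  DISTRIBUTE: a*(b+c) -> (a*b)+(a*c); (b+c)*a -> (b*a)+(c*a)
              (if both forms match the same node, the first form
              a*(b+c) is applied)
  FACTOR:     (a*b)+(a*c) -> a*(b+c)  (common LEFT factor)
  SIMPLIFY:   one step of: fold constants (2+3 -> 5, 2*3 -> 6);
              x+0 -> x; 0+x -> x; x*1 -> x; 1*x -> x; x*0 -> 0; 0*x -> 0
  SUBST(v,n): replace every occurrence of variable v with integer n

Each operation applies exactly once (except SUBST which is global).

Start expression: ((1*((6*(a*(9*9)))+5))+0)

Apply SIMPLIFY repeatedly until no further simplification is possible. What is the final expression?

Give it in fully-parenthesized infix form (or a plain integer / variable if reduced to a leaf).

Answer: ((6*(a*81))+5)

Derivation:
Start: ((1*((6*(a*(9*9)))+5))+0)
Step 1: at root: ((1*((6*(a*(9*9)))+5))+0) -> (1*((6*(a*(9*9)))+5)); overall: ((1*((6*(a*(9*9)))+5))+0) -> (1*((6*(a*(9*9)))+5))
Step 2: at root: (1*((6*(a*(9*9)))+5)) -> ((6*(a*(9*9)))+5); overall: (1*((6*(a*(9*9)))+5)) -> ((6*(a*(9*9)))+5)
Step 3: at LRR: (9*9) -> 81; overall: ((6*(a*(9*9)))+5) -> ((6*(a*81))+5)
Fixed point: ((6*(a*81))+5)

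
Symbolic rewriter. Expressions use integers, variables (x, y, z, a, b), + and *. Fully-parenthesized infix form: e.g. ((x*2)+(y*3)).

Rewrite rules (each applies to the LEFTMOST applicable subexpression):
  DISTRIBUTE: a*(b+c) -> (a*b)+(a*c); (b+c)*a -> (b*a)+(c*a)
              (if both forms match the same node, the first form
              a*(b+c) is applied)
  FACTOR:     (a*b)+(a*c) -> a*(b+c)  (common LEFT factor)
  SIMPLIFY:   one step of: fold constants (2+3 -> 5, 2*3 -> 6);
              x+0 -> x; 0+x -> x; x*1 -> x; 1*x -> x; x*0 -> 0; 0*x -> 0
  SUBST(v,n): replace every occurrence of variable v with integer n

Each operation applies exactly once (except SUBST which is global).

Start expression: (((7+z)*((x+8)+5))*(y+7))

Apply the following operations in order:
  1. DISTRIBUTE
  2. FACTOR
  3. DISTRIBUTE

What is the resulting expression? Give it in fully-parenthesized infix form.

Start: (((7+z)*((x+8)+5))*(y+7))
Apply DISTRIBUTE at root (target: (((7+z)*((x+8)+5))*(y+7))): (((7+z)*((x+8)+5))*(y+7)) -> ((((7+z)*((x+8)+5))*y)+(((7+z)*((x+8)+5))*7))
Apply FACTOR at root (target: ((((7+z)*((x+8)+5))*y)+(((7+z)*((x+8)+5))*7))): ((((7+z)*((x+8)+5))*y)+(((7+z)*((x+8)+5))*7)) -> (((7+z)*((x+8)+5))*(y+7))
Apply DISTRIBUTE at root (target: (((7+z)*((x+8)+5))*(y+7))): (((7+z)*((x+8)+5))*(y+7)) -> ((((7+z)*((x+8)+5))*y)+(((7+z)*((x+8)+5))*7))

Answer: ((((7+z)*((x+8)+5))*y)+(((7+z)*((x+8)+5))*7))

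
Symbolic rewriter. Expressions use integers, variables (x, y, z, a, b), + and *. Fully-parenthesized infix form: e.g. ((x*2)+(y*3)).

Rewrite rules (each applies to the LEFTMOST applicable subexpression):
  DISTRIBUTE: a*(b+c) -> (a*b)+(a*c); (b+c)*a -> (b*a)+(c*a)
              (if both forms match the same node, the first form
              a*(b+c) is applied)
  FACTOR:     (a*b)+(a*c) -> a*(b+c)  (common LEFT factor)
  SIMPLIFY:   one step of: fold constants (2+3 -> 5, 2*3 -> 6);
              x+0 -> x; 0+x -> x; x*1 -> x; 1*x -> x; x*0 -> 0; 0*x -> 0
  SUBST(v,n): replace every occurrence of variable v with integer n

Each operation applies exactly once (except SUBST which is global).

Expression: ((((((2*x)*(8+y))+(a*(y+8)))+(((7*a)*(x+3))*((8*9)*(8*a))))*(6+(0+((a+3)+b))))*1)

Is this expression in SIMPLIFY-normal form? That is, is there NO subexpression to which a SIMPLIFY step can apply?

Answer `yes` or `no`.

Answer: no

Derivation:
Expression: ((((((2*x)*(8+y))+(a*(y+8)))+(((7*a)*(x+3))*((8*9)*(8*a))))*(6+(0+((a+3)+b))))*1)
Scanning for simplifiable subexpressions (pre-order)...
  at root: ((((((2*x)*(8+y))+(a*(y+8)))+(((7*a)*(x+3))*((8*9)*(8*a))))*(6+(0+((a+3)+b))))*1) (SIMPLIFIABLE)
  at L: (((((2*x)*(8+y))+(a*(y+8)))+(((7*a)*(x+3))*((8*9)*(8*a))))*(6+(0+((a+3)+b)))) (not simplifiable)
  at LL: ((((2*x)*(8+y))+(a*(y+8)))+(((7*a)*(x+3))*((8*9)*(8*a)))) (not simplifiable)
  at LLL: (((2*x)*(8+y))+(a*(y+8))) (not simplifiable)
  at LLLL: ((2*x)*(8+y)) (not simplifiable)
  at LLLLL: (2*x) (not simplifiable)
  at LLLLR: (8+y) (not simplifiable)
  at LLLR: (a*(y+8)) (not simplifiable)
  at LLLRR: (y+8) (not simplifiable)
  at LLR: (((7*a)*(x+3))*((8*9)*(8*a))) (not simplifiable)
  at LLRL: ((7*a)*(x+3)) (not simplifiable)
  at LLRLL: (7*a) (not simplifiable)
  at LLRLR: (x+3) (not simplifiable)
  at LLRR: ((8*9)*(8*a)) (not simplifiable)
  at LLRRL: (8*9) (SIMPLIFIABLE)
  at LLRRR: (8*a) (not simplifiable)
  at LR: (6+(0+((a+3)+b))) (not simplifiable)
  at LRR: (0+((a+3)+b)) (SIMPLIFIABLE)
  at LRRR: ((a+3)+b) (not simplifiable)
  at LRRRL: (a+3) (not simplifiable)
Found simplifiable subexpr at path root: ((((((2*x)*(8+y))+(a*(y+8)))+(((7*a)*(x+3))*((8*9)*(8*a))))*(6+(0+((a+3)+b))))*1)
One SIMPLIFY step would give: (((((2*x)*(8+y))+(a*(y+8)))+(((7*a)*(x+3))*((8*9)*(8*a))))*(6+(0+((a+3)+b))))
-> NOT in normal form.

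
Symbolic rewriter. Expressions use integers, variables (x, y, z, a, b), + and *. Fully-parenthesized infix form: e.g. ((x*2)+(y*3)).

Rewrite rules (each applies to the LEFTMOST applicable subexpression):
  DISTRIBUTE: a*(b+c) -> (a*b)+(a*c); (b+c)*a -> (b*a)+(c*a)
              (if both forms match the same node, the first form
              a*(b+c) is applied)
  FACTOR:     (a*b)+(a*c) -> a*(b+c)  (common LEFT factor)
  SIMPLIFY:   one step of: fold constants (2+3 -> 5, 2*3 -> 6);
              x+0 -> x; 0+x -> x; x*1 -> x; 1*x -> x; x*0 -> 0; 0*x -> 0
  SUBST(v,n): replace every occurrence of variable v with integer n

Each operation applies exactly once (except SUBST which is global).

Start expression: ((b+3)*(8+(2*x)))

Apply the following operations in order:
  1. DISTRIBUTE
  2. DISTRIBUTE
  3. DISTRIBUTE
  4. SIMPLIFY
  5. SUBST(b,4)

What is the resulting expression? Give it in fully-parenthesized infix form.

Start: ((b+3)*(8+(2*x)))
Apply DISTRIBUTE at root (target: ((b+3)*(8+(2*x)))): ((b+3)*(8+(2*x))) -> (((b+3)*8)+((b+3)*(2*x)))
Apply DISTRIBUTE at L (target: ((b+3)*8)): (((b+3)*8)+((b+3)*(2*x))) -> (((b*8)+(3*8))+((b+3)*(2*x)))
Apply DISTRIBUTE at R (target: ((b+3)*(2*x))): (((b*8)+(3*8))+((b+3)*(2*x))) -> (((b*8)+(3*8))+((b*(2*x))+(3*(2*x))))
Apply SIMPLIFY at LR (target: (3*8)): (((b*8)+(3*8))+((b*(2*x))+(3*(2*x)))) -> (((b*8)+24)+((b*(2*x))+(3*(2*x))))
Apply SUBST(b,4): (((b*8)+24)+((b*(2*x))+(3*(2*x)))) -> (((4*8)+24)+((4*(2*x))+(3*(2*x))))

Answer: (((4*8)+24)+((4*(2*x))+(3*(2*x))))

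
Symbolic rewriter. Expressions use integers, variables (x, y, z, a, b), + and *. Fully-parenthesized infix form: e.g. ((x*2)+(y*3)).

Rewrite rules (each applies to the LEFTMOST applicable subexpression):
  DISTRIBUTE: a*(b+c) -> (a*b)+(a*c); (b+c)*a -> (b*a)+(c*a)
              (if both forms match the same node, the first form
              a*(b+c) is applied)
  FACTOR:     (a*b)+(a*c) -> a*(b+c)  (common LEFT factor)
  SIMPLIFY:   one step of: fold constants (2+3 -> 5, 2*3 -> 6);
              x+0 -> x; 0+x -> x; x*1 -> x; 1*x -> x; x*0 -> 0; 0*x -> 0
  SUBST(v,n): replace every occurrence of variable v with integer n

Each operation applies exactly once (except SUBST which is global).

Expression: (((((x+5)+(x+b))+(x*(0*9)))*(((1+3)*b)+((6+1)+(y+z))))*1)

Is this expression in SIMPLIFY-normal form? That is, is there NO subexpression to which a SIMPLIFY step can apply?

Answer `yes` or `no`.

Expression: (((((x+5)+(x+b))+(x*(0*9)))*(((1+3)*b)+((6+1)+(y+z))))*1)
Scanning for simplifiable subexpressions (pre-order)...
  at root: (((((x+5)+(x+b))+(x*(0*9)))*(((1+3)*b)+((6+1)+(y+z))))*1) (SIMPLIFIABLE)
  at L: ((((x+5)+(x+b))+(x*(0*9)))*(((1+3)*b)+((6+1)+(y+z)))) (not simplifiable)
  at LL: (((x+5)+(x+b))+(x*(0*9))) (not simplifiable)
  at LLL: ((x+5)+(x+b)) (not simplifiable)
  at LLLL: (x+5) (not simplifiable)
  at LLLR: (x+b) (not simplifiable)
  at LLR: (x*(0*9)) (not simplifiable)
  at LLRR: (0*9) (SIMPLIFIABLE)
  at LR: (((1+3)*b)+((6+1)+(y+z))) (not simplifiable)
  at LRL: ((1+3)*b) (not simplifiable)
  at LRLL: (1+3) (SIMPLIFIABLE)
  at LRR: ((6+1)+(y+z)) (not simplifiable)
  at LRRL: (6+1) (SIMPLIFIABLE)
  at LRRR: (y+z) (not simplifiable)
Found simplifiable subexpr at path root: (((((x+5)+(x+b))+(x*(0*9)))*(((1+3)*b)+((6+1)+(y+z))))*1)
One SIMPLIFY step would give: ((((x+5)+(x+b))+(x*(0*9)))*(((1+3)*b)+((6+1)+(y+z))))
-> NOT in normal form.

Answer: no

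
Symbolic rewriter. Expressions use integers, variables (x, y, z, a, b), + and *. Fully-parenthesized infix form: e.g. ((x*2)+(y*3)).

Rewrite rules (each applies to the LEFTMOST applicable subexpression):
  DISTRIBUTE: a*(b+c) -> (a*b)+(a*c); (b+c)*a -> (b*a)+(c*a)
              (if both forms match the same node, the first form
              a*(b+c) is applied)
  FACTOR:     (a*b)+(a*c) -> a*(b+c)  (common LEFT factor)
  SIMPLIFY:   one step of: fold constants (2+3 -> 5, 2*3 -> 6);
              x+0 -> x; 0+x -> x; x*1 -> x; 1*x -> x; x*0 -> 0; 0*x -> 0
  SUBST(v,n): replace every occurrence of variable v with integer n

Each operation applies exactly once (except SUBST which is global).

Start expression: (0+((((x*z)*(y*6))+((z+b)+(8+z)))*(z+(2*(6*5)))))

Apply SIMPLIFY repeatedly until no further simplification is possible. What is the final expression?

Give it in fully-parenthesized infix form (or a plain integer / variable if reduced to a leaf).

Start: (0+((((x*z)*(y*6))+((z+b)+(8+z)))*(z+(2*(6*5)))))
Step 1: at root: (0+((((x*z)*(y*6))+((z+b)+(8+z)))*(z+(2*(6*5))))) -> ((((x*z)*(y*6))+((z+b)+(8+z)))*(z+(2*(6*5)))); overall: (0+((((x*z)*(y*6))+((z+b)+(8+z)))*(z+(2*(6*5))))) -> ((((x*z)*(y*6))+((z+b)+(8+z)))*(z+(2*(6*5))))
Step 2: at RRR: (6*5) -> 30; overall: ((((x*z)*(y*6))+((z+b)+(8+z)))*(z+(2*(6*5)))) -> ((((x*z)*(y*6))+((z+b)+(8+z)))*(z+(2*30)))
Step 3: at RR: (2*30) -> 60; overall: ((((x*z)*(y*6))+((z+b)+(8+z)))*(z+(2*30))) -> ((((x*z)*(y*6))+((z+b)+(8+z)))*(z+60))
Fixed point: ((((x*z)*(y*6))+((z+b)+(8+z)))*(z+60))

Answer: ((((x*z)*(y*6))+((z+b)+(8+z)))*(z+60))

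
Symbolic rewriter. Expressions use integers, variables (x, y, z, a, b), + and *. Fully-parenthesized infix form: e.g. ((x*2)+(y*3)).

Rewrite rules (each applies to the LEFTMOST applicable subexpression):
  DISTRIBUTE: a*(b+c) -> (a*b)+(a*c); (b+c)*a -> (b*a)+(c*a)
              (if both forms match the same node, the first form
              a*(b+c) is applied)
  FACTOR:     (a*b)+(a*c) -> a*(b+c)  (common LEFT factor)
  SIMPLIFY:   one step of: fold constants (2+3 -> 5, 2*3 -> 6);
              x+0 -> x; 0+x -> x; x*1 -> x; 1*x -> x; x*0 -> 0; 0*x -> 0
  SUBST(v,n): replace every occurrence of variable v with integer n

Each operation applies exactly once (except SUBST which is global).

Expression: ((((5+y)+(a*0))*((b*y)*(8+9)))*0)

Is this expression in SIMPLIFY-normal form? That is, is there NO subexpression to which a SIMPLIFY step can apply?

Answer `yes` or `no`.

Expression: ((((5+y)+(a*0))*((b*y)*(8+9)))*0)
Scanning for simplifiable subexpressions (pre-order)...
  at root: ((((5+y)+(a*0))*((b*y)*(8+9)))*0) (SIMPLIFIABLE)
  at L: (((5+y)+(a*0))*((b*y)*(8+9))) (not simplifiable)
  at LL: ((5+y)+(a*0)) (not simplifiable)
  at LLL: (5+y) (not simplifiable)
  at LLR: (a*0) (SIMPLIFIABLE)
  at LR: ((b*y)*(8+9)) (not simplifiable)
  at LRL: (b*y) (not simplifiable)
  at LRR: (8+9) (SIMPLIFIABLE)
Found simplifiable subexpr at path root: ((((5+y)+(a*0))*((b*y)*(8+9)))*0)
One SIMPLIFY step would give: 0
-> NOT in normal form.

Answer: no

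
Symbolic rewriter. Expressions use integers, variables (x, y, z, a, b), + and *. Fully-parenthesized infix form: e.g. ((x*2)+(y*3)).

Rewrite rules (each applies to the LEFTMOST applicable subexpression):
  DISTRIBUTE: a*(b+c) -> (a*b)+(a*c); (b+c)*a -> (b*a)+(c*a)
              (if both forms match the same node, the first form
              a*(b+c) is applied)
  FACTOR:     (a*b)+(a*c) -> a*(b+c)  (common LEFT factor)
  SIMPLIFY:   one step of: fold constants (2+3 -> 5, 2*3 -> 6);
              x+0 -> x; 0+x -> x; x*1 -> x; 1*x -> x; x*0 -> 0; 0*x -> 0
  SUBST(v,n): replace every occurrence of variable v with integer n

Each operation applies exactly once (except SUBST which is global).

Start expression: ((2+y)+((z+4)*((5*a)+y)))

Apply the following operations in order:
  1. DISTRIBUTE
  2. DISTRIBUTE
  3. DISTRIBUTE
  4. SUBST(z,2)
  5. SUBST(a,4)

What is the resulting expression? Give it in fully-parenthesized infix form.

Start: ((2+y)+((z+4)*((5*a)+y)))
Apply DISTRIBUTE at R (target: ((z+4)*((5*a)+y))): ((2+y)+((z+4)*((5*a)+y))) -> ((2+y)+(((z+4)*(5*a))+((z+4)*y)))
Apply DISTRIBUTE at RL (target: ((z+4)*(5*a))): ((2+y)+(((z+4)*(5*a))+((z+4)*y))) -> ((2+y)+(((z*(5*a))+(4*(5*a)))+((z+4)*y)))
Apply DISTRIBUTE at RR (target: ((z+4)*y)): ((2+y)+(((z*(5*a))+(4*(5*a)))+((z+4)*y))) -> ((2+y)+(((z*(5*a))+(4*(5*a)))+((z*y)+(4*y))))
Apply SUBST(z,2): ((2+y)+(((z*(5*a))+(4*(5*a)))+((z*y)+(4*y)))) -> ((2+y)+(((2*(5*a))+(4*(5*a)))+((2*y)+(4*y))))
Apply SUBST(a,4): ((2+y)+(((2*(5*a))+(4*(5*a)))+((2*y)+(4*y)))) -> ((2+y)+(((2*(5*4))+(4*(5*4)))+((2*y)+(4*y))))

Answer: ((2+y)+(((2*(5*4))+(4*(5*4)))+((2*y)+(4*y))))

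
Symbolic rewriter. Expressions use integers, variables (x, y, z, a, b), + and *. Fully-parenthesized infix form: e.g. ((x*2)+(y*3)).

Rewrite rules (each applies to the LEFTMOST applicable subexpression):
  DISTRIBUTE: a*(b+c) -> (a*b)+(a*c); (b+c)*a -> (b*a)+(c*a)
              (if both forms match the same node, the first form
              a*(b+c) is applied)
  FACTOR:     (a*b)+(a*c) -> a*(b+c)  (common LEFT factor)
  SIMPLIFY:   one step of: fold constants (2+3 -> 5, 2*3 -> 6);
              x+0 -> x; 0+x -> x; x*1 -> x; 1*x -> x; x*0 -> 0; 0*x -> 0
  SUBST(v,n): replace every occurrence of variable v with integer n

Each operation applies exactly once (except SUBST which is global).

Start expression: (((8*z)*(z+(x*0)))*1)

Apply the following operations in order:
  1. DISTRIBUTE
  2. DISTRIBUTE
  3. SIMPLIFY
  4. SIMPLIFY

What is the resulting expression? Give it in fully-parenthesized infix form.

Start: (((8*z)*(z+(x*0)))*1)
Apply DISTRIBUTE at L (target: ((8*z)*(z+(x*0)))): (((8*z)*(z+(x*0)))*1) -> ((((8*z)*z)+((8*z)*(x*0)))*1)
Apply DISTRIBUTE at root (target: ((((8*z)*z)+((8*z)*(x*0)))*1)): ((((8*z)*z)+((8*z)*(x*0)))*1) -> ((((8*z)*z)*1)+(((8*z)*(x*0))*1))
Apply SIMPLIFY at L (target: (((8*z)*z)*1)): ((((8*z)*z)*1)+(((8*z)*(x*0))*1)) -> (((8*z)*z)+(((8*z)*(x*0))*1))
Apply SIMPLIFY at R (target: (((8*z)*(x*0))*1)): (((8*z)*z)+(((8*z)*(x*0))*1)) -> (((8*z)*z)+((8*z)*(x*0)))

Answer: (((8*z)*z)+((8*z)*(x*0)))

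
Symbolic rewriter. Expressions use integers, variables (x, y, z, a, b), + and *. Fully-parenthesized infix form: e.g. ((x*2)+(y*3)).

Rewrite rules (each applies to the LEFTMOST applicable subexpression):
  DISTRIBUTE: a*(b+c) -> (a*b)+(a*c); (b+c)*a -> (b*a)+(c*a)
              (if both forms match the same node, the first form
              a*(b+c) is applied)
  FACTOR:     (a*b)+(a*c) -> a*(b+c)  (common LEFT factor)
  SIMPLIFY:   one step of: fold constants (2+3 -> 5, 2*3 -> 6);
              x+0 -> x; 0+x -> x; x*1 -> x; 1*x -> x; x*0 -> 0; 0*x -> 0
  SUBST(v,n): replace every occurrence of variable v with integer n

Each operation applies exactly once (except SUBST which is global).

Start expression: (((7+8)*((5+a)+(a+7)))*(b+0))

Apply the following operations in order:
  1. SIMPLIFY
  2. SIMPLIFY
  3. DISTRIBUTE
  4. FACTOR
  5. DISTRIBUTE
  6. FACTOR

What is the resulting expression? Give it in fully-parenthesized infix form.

Start: (((7+8)*((5+a)+(a+7)))*(b+0))
Apply SIMPLIFY at LL (target: (7+8)): (((7+8)*((5+a)+(a+7)))*(b+0)) -> ((15*((5+a)+(a+7)))*(b+0))
Apply SIMPLIFY at R (target: (b+0)): ((15*((5+a)+(a+7)))*(b+0)) -> ((15*((5+a)+(a+7)))*b)
Apply DISTRIBUTE at L (target: (15*((5+a)+(a+7)))): ((15*((5+a)+(a+7)))*b) -> (((15*(5+a))+(15*(a+7)))*b)
Apply FACTOR at L (target: ((15*(5+a))+(15*(a+7)))): (((15*(5+a))+(15*(a+7)))*b) -> ((15*((5+a)+(a+7)))*b)
Apply DISTRIBUTE at L (target: (15*((5+a)+(a+7)))): ((15*((5+a)+(a+7)))*b) -> (((15*(5+a))+(15*(a+7)))*b)
Apply FACTOR at L (target: ((15*(5+a))+(15*(a+7)))): (((15*(5+a))+(15*(a+7)))*b) -> ((15*((5+a)+(a+7)))*b)

Answer: ((15*((5+a)+(a+7)))*b)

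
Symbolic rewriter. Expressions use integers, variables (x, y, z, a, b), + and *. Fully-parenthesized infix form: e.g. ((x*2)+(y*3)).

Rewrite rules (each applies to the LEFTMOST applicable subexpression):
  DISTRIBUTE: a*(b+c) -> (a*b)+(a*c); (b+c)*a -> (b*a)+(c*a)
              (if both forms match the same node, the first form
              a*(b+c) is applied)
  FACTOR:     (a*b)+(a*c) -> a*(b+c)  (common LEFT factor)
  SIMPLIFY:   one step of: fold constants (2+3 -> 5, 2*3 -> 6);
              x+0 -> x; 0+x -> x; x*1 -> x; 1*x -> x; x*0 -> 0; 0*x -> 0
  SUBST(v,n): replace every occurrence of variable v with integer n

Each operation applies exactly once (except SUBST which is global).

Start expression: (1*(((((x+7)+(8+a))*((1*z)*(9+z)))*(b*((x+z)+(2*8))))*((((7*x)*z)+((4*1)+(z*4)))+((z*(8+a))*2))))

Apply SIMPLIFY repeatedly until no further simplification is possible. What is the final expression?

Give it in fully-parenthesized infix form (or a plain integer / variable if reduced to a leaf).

Start: (1*(((((x+7)+(8+a))*((1*z)*(9+z)))*(b*((x+z)+(2*8))))*((((7*x)*z)+((4*1)+(z*4)))+((z*(8+a))*2))))
Step 1: at root: (1*(((((x+7)+(8+a))*((1*z)*(9+z)))*(b*((x+z)+(2*8))))*((((7*x)*z)+((4*1)+(z*4)))+((z*(8+a))*2)))) -> (((((x+7)+(8+a))*((1*z)*(9+z)))*(b*((x+z)+(2*8))))*((((7*x)*z)+((4*1)+(z*4)))+((z*(8+a))*2))); overall: (1*(((((x+7)+(8+a))*((1*z)*(9+z)))*(b*((x+z)+(2*8))))*((((7*x)*z)+((4*1)+(z*4)))+((z*(8+a))*2)))) -> (((((x+7)+(8+a))*((1*z)*(9+z)))*(b*((x+z)+(2*8))))*((((7*x)*z)+((4*1)+(z*4)))+((z*(8+a))*2)))
Step 2: at LLRL: (1*z) -> z; overall: (((((x+7)+(8+a))*((1*z)*(9+z)))*(b*((x+z)+(2*8))))*((((7*x)*z)+((4*1)+(z*4)))+((z*(8+a))*2))) -> (((((x+7)+(8+a))*(z*(9+z)))*(b*((x+z)+(2*8))))*((((7*x)*z)+((4*1)+(z*4)))+((z*(8+a))*2)))
Step 3: at LRRR: (2*8) -> 16; overall: (((((x+7)+(8+a))*(z*(9+z)))*(b*((x+z)+(2*8))))*((((7*x)*z)+((4*1)+(z*4)))+((z*(8+a))*2))) -> (((((x+7)+(8+a))*(z*(9+z)))*(b*((x+z)+16)))*((((7*x)*z)+((4*1)+(z*4)))+((z*(8+a))*2)))
Step 4: at RLRL: (4*1) -> 4; overall: (((((x+7)+(8+a))*(z*(9+z)))*(b*((x+z)+16)))*((((7*x)*z)+((4*1)+(z*4)))+((z*(8+a))*2))) -> (((((x+7)+(8+a))*(z*(9+z)))*(b*((x+z)+16)))*((((7*x)*z)+(4+(z*4)))+((z*(8+a))*2)))
Fixed point: (((((x+7)+(8+a))*(z*(9+z)))*(b*((x+z)+16)))*((((7*x)*z)+(4+(z*4)))+((z*(8+a))*2)))

Answer: (((((x+7)+(8+a))*(z*(9+z)))*(b*((x+z)+16)))*((((7*x)*z)+(4+(z*4)))+((z*(8+a))*2)))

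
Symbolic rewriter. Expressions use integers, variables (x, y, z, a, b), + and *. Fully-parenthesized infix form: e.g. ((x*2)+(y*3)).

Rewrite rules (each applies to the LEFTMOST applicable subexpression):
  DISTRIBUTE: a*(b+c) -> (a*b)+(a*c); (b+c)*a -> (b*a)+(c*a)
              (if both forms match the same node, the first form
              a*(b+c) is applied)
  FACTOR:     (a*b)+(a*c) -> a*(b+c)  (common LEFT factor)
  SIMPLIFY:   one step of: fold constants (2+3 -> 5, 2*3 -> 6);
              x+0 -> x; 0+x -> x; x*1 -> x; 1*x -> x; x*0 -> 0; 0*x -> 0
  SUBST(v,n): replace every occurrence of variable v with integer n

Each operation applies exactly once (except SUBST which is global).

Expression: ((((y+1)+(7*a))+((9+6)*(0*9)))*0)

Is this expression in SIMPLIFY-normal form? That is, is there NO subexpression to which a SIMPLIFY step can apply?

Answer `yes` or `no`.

Answer: no

Derivation:
Expression: ((((y+1)+(7*a))+((9+6)*(0*9)))*0)
Scanning for simplifiable subexpressions (pre-order)...
  at root: ((((y+1)+(7*a))+((9+6)*(0*9)))*0) (SIMPLIFIABLE)
  at L: (((y+1)+(7*a))+((9+6)*(0*9))) (not simplifiable)
  at LL: ((y+1)+(7*a)) (not simplifiable)
  at LLL: (y+1) (not simplifiable)
  at LLR: (7*a) (not simplifiable)
  at LR: ((9+6)*(0*9)) (not simplifiable)
  at LRL: (9+6) (SIMPLIFIABLE)
  at LRR: (0*9) (SIMPLIFIABLE)
Found simplifiable subexpr at path root: ((((y+1)+(7*a))+((9+6)*(0*9)))*0)
One SIMPLIFY step would give: 0
-> NOT in normal form.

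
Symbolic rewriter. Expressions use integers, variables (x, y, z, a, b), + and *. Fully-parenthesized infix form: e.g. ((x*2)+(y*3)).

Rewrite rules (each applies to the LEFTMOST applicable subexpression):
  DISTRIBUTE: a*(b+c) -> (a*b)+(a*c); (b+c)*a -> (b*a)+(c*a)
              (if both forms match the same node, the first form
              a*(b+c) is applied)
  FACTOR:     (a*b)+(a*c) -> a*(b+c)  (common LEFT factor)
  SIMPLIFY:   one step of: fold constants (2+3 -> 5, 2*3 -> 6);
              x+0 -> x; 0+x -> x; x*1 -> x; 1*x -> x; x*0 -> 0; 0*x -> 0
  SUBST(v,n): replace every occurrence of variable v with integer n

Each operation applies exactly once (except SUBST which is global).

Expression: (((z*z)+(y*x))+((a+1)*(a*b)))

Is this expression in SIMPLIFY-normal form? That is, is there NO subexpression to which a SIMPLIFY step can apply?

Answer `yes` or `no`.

Expression: (((z*z)+(y*x))+((a+1)*(a*b)))
Scanning for simplifiable subexpressions (pre-order)...
  at root: (((z*z)+(y*x))+((a+1)*(a*b))) (not simplifiable)
  at L: ((z*z)+(y*x)) (not simplifiable)
  at LL: (z*z) (not simplifiable)
  at LR: (y*x) (not simplifiable)
  at R: ((a+1)*(a*b)) (not simplifiable)
  at RL: (a+1) (not simplifiable)
  at RR: (a*b) (not simplifiable)
Result: no simplifiable subexpression found -> normal form.

Answer: yes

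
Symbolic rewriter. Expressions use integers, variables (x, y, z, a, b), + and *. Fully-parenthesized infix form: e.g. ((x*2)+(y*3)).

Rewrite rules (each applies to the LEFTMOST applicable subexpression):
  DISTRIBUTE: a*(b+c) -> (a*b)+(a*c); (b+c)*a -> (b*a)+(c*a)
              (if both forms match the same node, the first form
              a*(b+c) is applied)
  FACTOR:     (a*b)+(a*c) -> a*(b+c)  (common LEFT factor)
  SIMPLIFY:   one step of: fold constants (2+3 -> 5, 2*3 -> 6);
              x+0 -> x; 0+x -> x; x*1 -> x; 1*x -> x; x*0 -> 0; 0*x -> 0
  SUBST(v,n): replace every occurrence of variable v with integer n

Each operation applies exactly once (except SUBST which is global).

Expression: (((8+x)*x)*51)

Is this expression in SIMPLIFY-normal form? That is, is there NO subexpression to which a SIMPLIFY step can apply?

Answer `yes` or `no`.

Answer: yes

Derivation:
Expression: (((8+x)*x)*51)
Scanning for simplifiable subexpressions (pre-order)...
  at root: (((8+x)*x)*51) (not simplifiable)
  at L: ((8+x)*x) (not simplifiable)
  at LL: (8+x) (not simplifiable)
Result: no simplifiable subexpression found -> normal form.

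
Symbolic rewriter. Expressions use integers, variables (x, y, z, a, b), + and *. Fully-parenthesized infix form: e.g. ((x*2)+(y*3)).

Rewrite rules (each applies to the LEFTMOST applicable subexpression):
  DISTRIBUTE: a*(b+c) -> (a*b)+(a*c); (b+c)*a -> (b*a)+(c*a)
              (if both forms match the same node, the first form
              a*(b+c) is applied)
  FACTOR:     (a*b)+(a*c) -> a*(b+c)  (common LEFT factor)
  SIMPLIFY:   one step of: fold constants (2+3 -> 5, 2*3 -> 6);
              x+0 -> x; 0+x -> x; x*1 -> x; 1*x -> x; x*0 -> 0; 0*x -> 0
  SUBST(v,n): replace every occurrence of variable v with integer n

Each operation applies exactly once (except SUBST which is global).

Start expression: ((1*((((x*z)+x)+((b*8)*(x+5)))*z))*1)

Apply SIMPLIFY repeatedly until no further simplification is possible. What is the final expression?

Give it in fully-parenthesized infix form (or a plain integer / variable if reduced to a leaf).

Start: ((1*((((x*z)+x)+((b*8)*(x+5)))*z))*1)
Step 1: at root: ((1*((((x*z)+x)+((b*8)*(x+5)))*z))*1) -> (1*((((x*z)+x)+((b*8)*(x+5)))*z)); overall: ((1*((((x*z)+x)+((b*8)*(x+5)))*z))*1) -> (1*((((x*z)+x)+((b*8)*(x+5)))*z))
Step 2: at root: (1*((((x*z)+x)+((b*8)*(x+5)))*z)) -> ((((x*z)+x)+((b*8)*(x+5)))*z); overall: (1*((((x*z)+x)+((b*8)*(x+5)))*z)) -> ((((x*z)+x)+((b*8)*(x+5)))*z)
Fixed point: ((((x*z)+x)+((b*8)*(x+5)))*z)

Answer: ((((x*z)+x)+((b*8)*(x+5)))*z)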